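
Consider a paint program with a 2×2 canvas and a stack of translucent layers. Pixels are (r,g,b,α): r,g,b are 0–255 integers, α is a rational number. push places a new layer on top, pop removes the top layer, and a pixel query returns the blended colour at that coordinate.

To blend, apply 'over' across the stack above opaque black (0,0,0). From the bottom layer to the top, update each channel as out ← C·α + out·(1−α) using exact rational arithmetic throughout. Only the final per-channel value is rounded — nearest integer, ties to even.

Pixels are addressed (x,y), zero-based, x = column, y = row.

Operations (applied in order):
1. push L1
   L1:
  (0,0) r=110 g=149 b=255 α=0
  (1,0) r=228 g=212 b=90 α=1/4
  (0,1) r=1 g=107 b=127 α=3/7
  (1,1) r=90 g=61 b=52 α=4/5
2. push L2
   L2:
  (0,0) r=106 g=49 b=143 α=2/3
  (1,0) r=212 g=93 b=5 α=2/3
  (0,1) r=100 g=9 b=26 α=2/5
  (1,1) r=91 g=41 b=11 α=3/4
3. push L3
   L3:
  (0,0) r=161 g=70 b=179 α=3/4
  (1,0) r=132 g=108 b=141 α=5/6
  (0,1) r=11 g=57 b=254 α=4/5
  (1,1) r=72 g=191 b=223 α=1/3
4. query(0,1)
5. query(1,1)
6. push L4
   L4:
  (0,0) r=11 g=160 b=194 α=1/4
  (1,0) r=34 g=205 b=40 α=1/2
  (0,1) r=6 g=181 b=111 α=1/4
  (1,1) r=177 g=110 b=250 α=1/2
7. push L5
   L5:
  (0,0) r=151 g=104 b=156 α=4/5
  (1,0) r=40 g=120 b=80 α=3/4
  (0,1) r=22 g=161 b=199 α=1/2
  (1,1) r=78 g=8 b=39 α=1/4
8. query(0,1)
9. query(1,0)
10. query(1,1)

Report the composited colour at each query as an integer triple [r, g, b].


(0,1) stack=L1,L2,L3; from [0,0,0]:
L1 α=3/7: [3/7, 321/7, 381/7]
L2 α=2/5: [1409/35, 1089/35, 1507/35]
L3 α=4/5: [2949/175, 9069/175, 37067/175]
rounded: [17, 52, 212]

at x=1,y=1 over L1,L2,L3:
+L1 (α=4/5) → [72, 244/5, 208/5]
+L2 (α=3/4) → [345/4, 859/20, 373/20]
+L3 (α=1/3) → [163/2, 923/10, 2603/30]
rounded: [82, 92, 87]

at x=0,y=1 over L1,L2,L3,L4,L5:
+L1 (α=3/7) → [3/7, 321/7, 381/7]
+L2 (α=2/5) → [1409/35, 1089/35, 1507/35]
+L3 (α=4/5) → [2949/175, 9069/175, 37067/175]
+L4 (α=1/4) → [9897/700, 29441/350, 65313/350]
+L5 (α=1/2) → [25297/1400, 85791/700, 134963/700]
→ [18, 123, 193]

(1,0) stack=L1,L2,L3,L4,L5; from [0,0,0]:
+L1 (α=1/4) → [57, 53, 45/2]
+L2 (α=2/3) → [481/3, 239/3, 65/6]
+L3 (α=5/6) → [2461/18, 1859/18, 4295/36]
+L4 (α=1/2) → [3073/36, 5549/36, 5735/72]
+L5 (α=3/4) → [7393/144, 18509/144, 23015/288]
rounded: [51, 129, 80]

query (1,1) [L1,L2,L3,L4,L5] — begin 0,0,0
after L1 α=4/5: [72, 244/5, 208/5]
after L2 α=3/4: [345/4, 859/20, 373/20]
after L3 α=1/3: [163/2, 923/10, 2603/30]
after L4 α=1/2: [517/4, 2023/20, 10103/60]
after L5 α=1/4: [1863/16, 6229/80, 10883/80]
rounded: [116, 78, 136]


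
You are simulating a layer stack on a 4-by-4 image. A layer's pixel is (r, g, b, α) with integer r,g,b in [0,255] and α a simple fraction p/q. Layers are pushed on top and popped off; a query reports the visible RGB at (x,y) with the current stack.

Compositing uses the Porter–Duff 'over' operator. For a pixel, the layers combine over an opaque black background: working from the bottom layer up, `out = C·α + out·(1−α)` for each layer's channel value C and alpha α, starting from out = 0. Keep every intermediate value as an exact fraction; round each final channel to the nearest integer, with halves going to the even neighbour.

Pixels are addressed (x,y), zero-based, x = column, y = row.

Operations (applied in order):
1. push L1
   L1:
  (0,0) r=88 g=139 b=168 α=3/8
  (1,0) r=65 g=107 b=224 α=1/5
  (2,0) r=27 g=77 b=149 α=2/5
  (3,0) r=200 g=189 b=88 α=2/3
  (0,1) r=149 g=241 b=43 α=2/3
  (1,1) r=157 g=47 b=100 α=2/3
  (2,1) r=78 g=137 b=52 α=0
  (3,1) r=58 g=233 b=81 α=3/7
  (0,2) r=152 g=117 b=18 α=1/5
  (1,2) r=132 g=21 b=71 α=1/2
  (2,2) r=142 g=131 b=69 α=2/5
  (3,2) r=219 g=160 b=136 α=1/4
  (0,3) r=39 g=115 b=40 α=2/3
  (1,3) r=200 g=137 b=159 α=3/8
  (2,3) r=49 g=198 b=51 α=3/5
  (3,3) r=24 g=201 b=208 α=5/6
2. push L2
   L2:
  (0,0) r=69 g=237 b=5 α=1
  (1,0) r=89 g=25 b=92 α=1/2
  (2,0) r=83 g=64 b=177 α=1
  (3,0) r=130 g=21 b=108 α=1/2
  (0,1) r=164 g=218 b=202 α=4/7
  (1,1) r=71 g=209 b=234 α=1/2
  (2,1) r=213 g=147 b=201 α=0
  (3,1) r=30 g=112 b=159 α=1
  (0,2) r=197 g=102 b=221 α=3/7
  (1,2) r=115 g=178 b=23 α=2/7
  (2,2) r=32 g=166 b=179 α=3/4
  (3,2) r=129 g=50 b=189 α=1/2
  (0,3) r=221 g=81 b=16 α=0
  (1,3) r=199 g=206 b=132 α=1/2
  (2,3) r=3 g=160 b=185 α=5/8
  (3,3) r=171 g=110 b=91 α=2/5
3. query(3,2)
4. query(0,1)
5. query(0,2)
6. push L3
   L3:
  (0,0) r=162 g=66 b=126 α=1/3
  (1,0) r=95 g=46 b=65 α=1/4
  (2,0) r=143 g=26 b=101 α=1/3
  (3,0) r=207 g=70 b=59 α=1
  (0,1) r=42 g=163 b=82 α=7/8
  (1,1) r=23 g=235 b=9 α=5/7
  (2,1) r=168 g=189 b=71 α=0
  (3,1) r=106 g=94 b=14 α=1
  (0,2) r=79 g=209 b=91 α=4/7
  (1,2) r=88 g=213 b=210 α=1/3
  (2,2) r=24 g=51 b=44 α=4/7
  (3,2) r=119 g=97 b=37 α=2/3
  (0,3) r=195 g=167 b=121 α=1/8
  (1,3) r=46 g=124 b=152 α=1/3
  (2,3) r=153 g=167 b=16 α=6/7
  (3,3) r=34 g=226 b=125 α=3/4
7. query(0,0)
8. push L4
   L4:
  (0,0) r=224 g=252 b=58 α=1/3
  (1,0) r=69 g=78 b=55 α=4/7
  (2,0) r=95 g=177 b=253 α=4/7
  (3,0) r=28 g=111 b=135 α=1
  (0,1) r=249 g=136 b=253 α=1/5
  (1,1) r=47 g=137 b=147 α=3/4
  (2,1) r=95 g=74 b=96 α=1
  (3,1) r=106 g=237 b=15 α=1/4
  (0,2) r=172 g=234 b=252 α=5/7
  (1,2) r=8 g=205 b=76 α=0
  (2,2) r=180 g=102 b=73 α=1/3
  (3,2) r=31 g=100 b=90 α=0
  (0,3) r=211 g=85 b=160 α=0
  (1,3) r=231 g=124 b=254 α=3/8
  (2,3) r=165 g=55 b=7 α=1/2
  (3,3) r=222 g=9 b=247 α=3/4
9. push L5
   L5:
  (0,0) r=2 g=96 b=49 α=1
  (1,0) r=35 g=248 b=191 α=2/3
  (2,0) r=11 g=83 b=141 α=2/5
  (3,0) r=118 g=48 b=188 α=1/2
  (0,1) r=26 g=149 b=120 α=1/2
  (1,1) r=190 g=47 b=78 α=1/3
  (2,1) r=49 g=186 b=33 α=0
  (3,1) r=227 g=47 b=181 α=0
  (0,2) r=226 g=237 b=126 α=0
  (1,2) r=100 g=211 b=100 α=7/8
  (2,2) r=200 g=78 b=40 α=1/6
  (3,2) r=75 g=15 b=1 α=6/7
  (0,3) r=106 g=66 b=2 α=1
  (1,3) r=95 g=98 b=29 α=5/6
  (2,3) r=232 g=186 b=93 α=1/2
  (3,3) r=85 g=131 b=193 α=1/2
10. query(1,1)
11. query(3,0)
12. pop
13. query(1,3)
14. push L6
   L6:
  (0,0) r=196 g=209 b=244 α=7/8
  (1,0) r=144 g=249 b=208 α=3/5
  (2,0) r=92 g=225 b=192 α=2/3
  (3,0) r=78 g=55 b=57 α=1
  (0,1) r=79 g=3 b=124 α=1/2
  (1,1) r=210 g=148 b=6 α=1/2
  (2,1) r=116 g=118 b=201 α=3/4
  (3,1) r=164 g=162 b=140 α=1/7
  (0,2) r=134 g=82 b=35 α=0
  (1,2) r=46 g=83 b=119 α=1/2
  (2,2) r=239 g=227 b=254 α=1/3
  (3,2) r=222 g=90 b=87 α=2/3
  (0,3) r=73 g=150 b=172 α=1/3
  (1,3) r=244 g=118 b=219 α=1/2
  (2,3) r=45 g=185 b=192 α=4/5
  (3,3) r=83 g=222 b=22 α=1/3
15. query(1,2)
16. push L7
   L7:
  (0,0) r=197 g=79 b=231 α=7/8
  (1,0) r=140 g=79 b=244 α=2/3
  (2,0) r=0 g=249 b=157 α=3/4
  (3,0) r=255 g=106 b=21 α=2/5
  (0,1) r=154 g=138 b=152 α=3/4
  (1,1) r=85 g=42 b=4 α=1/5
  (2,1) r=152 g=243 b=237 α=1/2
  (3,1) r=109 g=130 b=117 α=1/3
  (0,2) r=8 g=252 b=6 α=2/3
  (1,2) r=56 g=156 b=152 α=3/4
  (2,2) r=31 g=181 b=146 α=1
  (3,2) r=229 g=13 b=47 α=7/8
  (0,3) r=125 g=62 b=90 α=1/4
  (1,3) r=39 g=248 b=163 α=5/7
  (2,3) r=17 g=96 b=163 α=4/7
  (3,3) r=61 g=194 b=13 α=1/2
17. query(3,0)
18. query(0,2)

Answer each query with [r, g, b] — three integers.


query (3,2) [L1,L2] — begin 0,0,0
after L1 α=1/4: [219/4, 40, 34]
after L2 α=1/2: [735/8, 45, 223/2]
rounded: [92, 45, 112]

(0,1) stack=L1,L2; from [0,0,0]:
after L1 α=2/3: [298/3, 482/3, 86/3]
after L2 α=4/7: [954/7, 1354/7, 894/7]
rounded: [136, 193, 128]

(0,2) stack=L1,L2; from [0,0,0]:
after L1 α=1/5: [152/5, 117/5, 18/5]
after L2 α=3/7: [509/5, 1998/35, 3387/35]
= [102, 57, 97]

at x=0,y=0 over L1,L2,L3:
L1 α=3/8: [33, 417/8, 63]
L2 α=1: [69, 237, 5]
L3 α=1/3: [100, 180, 136/3]
rounded: [100, 180, 45]

(1,1) stack=L1,L2,L3,L4,L5; from [0,0,0]:
after L1 α=2/3: [314/3, 94/3, 200/3]
after L2 α=1/2: [527/6, 721/6, 451/3]
after L3 α=5/7: [872/21, 4246/21, 1037/21]
after L4 α=3/4: [3833/84, 12877/84, 5149/42]
after L5 α=1/3: [11813/126, 14851/126, 6787/63]
= [94, 118, 108]

at x=3,y=0 over L1,L2,L3,L4,L5:
+L1 (α=2/3) → [400/3, 126, 176/3]
+L2 (α=1/2) → [395/3, 147/2, 250/3]
+L3 (α=1) → [207, 70, 59]
+L4 (α=1) → [28, 111, 135]
+L5 (α=1/2) → [73, 159/2, 323/2]
rounded: [73, 80, 162]

at x=1,y=3 over L1,L2,L3,L4:
L1 α=3/8: [75, 411/8, 477/8]
L2 α=1/2: [137, 2059/16, 1533/16]
L3 α=1/3: [320/3, 1017/8, 2749/24]
L4 α=3/8: [3679/24, 8061/64, 32033/192]
rounded: [153, 126, 167]

query (1,2) [L1,L2,L3,L4,L6] — begin 0,0,0
after L1 α=1/2: [66, 21/2, 71/2]
after L2 α=2/7: [80, 817/14, 447/14]
after L3 α=1/3: [248/3, 2308/21, 639/7]
after L4 α=0: [248/3, 2308/21, 639/7]
after L6 α=1/2: [193/3, 4051/42, 736/7]
→ [64, 96, 105]

at x=3,y=0 over L1,L2,L3,L4,L6,L7:
+L1 (α=2/3) → [400/3, 126, 176/3]
+L2 (α=1/2) → [395/3, 147/2, 250/3]
+L3 (α=1) → [207, 70, 59]
+L4 (α=1) → [28, 111, 135]
+L6 (α=1) → [78, 55, 57]
+L7 (α=2/5) → [744/5, 377/5, 213/5]
rounded: [149, 75, 43]

(0,2) stack=L1,L2,L3,L4,L6,L7; from [0,0,0]:
+L1 (α=1/5) → [152/5, 117/5, 18/5]
+L2 (α=3/7) → [509/5, 1998/35, 3387/35]
+L3 (α=4/7) → [3107/35, 35254/245, 22901/245]
+L4 (α=5/7) → [36314/245, 357158/1715, 354502/1715]
+L6 (α=0) → [36314/245, 357158/1715, 354502/1715]
+L7 (α=2/3) → [40234/735, 1221518/5145, 375082/5145]
rounded: [55, 237, 73]


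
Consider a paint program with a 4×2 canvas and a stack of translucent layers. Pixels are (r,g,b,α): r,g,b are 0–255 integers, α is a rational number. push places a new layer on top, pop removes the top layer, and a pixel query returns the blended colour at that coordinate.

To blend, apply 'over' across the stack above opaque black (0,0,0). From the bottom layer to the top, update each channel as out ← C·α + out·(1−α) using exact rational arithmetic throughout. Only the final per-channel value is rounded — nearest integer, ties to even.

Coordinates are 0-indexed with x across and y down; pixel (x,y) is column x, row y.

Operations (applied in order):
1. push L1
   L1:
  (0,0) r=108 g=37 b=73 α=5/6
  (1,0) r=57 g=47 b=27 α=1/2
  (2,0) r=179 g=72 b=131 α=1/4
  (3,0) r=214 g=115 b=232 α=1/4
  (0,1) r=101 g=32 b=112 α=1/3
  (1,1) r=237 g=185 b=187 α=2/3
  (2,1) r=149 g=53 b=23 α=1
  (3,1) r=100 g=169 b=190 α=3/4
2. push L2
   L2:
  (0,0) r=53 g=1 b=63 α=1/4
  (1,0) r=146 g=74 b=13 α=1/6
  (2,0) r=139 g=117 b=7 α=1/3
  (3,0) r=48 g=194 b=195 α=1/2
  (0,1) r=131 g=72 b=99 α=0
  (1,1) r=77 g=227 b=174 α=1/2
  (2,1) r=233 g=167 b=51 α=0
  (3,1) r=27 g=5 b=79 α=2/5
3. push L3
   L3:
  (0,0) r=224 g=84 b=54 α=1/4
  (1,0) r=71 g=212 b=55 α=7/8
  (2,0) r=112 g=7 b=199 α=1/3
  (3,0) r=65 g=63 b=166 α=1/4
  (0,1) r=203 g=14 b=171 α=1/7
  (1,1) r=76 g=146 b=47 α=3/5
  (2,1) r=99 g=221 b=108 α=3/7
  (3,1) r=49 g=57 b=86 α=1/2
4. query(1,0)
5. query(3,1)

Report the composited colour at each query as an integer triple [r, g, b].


(1,0) stack=L1,L2,L3; from [0,0,0]:
after L1 α=1/2: [57/2, 47/2, 27/2]
after L2 α=1/6: [577/12, 383/12, 161/12]
after L3 α=7/8: [6541/96, 18191/96, 4781/96]
= [68, 189, 50]

(3,1) stack=L1,L2,L3; from [0,0,0]:
+L1 (α=3/4) → [75, 507/4, 285/2]
+L2 (α=2/5) → [279/5, 1561/20, 1171/10]
+L3 (α=1/2) → [262/5, 2701/40, 2031/20]
rounded: [52, 68, 102]


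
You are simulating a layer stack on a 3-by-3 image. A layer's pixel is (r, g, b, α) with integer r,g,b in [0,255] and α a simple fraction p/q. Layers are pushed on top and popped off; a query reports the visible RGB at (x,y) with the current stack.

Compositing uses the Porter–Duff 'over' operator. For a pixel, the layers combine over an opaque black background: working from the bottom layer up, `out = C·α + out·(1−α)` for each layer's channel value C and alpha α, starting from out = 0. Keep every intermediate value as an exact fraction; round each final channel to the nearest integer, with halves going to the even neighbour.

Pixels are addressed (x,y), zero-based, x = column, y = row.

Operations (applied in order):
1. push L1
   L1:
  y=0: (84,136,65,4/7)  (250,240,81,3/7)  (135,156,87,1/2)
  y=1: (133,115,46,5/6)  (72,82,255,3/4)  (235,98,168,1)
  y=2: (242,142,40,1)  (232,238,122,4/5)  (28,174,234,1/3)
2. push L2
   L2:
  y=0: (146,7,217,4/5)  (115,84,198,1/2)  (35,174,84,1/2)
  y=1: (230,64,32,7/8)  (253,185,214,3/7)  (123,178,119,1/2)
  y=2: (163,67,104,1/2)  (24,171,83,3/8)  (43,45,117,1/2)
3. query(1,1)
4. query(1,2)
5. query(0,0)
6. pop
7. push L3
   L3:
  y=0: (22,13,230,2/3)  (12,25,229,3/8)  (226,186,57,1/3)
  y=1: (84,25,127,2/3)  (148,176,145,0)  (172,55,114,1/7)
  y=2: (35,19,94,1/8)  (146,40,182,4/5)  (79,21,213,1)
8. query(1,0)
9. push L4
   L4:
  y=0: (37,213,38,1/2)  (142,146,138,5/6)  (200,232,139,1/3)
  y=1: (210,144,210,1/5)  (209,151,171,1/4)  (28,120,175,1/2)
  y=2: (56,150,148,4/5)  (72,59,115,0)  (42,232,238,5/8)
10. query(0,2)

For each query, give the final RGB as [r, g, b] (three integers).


(1,1) stack=L1,L2; from [0,0,0]:
after L1 α=3/4: [54, 123/2, 765/4]
after L2 α=3/7: [975/7, 801/7, 201]
= [139, 114, 201]

(1,2) stack=L1,L2; from [0,0,0]:
L1 α=4/5: [928/5, 952/5, 488/5]
L2 α=3/8: [125, 1465/8, 737/8]
rounded: [125, 183, 92]

(0,0) stack=L1,L2; from [0,0,0]:
+L1 (α=4/7) → [48, 544/7, 260/7]
+L2 (α=4/5) → [632/5, 148/7, 6336/35]
→ [126, 21, 181]

query (1,0) [L1,L3] — begin 0,0,0
after L1 α=3/7: [750/7, 720/7, 243/7]
after L3 α=3/8: [2001/28, 4125/56, 753/7]
= [71, 74, 108]

query (0,2) [L1,L3,L4] — begin 0,0,0
L1 α=1: [242, 142, 40]
L3 α=1/8: [1729/8, 1013/8, 187/4]
L4 α=4/5: [3521/40, 5813/40, 511/4]
rounded: [88, 145, 128]


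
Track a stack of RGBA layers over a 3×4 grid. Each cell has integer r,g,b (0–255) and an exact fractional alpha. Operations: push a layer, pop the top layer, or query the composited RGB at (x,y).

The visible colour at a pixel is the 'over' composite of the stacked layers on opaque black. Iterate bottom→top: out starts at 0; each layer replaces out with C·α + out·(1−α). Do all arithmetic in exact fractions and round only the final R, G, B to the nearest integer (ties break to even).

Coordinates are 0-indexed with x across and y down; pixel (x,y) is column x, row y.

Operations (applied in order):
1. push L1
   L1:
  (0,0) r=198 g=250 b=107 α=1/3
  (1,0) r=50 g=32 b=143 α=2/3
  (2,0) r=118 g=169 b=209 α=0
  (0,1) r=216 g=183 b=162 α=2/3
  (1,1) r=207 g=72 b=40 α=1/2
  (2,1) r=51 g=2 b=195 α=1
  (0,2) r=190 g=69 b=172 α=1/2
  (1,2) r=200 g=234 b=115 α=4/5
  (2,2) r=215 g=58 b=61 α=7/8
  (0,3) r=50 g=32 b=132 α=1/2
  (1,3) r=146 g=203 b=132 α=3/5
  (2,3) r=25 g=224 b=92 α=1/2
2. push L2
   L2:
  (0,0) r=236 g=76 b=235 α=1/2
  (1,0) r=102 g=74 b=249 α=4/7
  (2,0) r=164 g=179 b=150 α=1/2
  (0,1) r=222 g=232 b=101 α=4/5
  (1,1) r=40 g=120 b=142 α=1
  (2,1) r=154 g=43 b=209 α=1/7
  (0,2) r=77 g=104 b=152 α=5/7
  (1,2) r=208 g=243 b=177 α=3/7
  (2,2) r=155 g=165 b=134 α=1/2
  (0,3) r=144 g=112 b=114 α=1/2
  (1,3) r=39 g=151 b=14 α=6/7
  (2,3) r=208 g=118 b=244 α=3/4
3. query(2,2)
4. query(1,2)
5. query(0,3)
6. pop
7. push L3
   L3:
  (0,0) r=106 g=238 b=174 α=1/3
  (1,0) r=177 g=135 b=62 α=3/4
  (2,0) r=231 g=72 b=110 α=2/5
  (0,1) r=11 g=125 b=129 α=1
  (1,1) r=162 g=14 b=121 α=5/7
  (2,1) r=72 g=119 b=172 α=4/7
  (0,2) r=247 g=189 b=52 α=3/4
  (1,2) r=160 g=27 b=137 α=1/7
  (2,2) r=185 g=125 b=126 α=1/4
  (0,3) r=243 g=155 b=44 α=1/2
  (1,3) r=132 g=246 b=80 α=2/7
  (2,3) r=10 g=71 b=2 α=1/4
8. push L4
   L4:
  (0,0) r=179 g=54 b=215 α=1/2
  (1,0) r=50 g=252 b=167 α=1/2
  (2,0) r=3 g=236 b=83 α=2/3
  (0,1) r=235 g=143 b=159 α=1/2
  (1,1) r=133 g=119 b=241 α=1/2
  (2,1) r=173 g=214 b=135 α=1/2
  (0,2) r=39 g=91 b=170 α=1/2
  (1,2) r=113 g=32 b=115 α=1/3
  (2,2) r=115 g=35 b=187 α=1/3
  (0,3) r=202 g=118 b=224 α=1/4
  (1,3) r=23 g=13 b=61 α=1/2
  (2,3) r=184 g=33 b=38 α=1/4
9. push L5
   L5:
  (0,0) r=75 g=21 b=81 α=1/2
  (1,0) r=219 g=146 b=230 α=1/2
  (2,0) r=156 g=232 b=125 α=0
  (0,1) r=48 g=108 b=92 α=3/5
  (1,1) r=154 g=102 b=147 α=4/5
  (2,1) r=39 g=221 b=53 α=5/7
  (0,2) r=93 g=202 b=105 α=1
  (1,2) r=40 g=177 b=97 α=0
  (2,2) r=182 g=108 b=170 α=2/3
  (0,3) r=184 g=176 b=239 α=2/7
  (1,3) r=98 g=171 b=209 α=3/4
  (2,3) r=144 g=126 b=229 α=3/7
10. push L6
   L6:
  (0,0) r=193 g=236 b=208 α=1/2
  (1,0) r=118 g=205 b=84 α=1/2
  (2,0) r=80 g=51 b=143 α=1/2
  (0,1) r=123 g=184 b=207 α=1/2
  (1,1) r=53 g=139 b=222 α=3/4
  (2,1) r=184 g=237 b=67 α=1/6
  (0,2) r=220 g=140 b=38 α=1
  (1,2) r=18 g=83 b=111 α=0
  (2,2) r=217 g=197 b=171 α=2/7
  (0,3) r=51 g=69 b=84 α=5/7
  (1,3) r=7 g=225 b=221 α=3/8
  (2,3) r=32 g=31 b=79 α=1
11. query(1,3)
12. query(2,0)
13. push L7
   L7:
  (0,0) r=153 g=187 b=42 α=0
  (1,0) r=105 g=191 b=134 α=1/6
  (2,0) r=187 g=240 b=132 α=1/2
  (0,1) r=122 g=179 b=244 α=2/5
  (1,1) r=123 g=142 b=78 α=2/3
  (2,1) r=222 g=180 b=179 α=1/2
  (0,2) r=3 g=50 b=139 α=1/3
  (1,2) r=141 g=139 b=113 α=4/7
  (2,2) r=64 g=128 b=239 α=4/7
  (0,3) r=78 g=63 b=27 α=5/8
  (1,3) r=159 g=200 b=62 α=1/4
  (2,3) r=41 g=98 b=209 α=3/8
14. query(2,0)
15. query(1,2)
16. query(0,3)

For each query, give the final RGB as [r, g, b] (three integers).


(2,2) stack=L1,L2; from [0,0,0]:
L1 α=7/8: [1505/8, 203/4, 427/8]
L2 α=1/2: [2745/16, 863/8, 1499/16]
= [172, 108, 94]

at x=1,y=2 over L1,L2:
+L1 (α=4/5) → [160, 936/5, 92]
+L2 (α=3/7) → [1264/7, 7389/35, 899/7]
rounded: [181, 211, 128]

(0,3) stack=L1,L2; from [0,0,0]:
after L1 α=1/2: [25, 16, 66]
after L2 α=1/2: [169/2, 64, 90]
= [84, 64, 90]

(1,3) stack=L1,L3,L4,L5,L6; from [0,0,0]:
+L1 (α=3/5) → [438/5, 609/5, 396/5]
+L3 (α=2/7) → [702/7, 1101/7, 556/7]
+L4 (α=1/2) → [863/14, 596/7, 983/14]
+L5 (α=3/4) → [4979/56, 4187/28, 9761/56]
+L6 (α=3/8) → [26071/448, 39835/224, 85933/448]
= [58, 178, 192]

at x=2,y=0 over L1,L3,L4,L5,L6:
+L1 (α=0) → [0, 0, 0]
+L3 (α=2/5) → [462/5, 144/5, 44]
+L4 (α=2/3) → [164/5, 2504/15, 70]
+L5 (α=0) → [164/5, 2504/15, 70]
+L6 (α=1/2) → [282/5, 3269/30, 213/2]
→ [56, 109, 106]

query (2,0) [L1,L3,L4,L5,L6,L7] — begin 0,0,0
L1 α=0: [0, 0, 0]
L3 α=2/5: [462/5, 144/5, 44]
L4 α=2/3: [164/5, 2504/15, 70]
L5 α=0: [164/5, 2504/15, 70]
L6 α=1/2: [282/5, 3269/30, 213/2]
L7 α=1/2: [1217/10, 10469/60, 477/4]
rounded: [122, 174, 119]

at x=1,y=2 over L1,L3,L4,L5,L6,L7:
after L1 α=4/5: [160, 936/5, 92]
after L3 α=1/7: [160, 5751/35, 689/7]
after L4 α=1/3: [433/3, 12622/105, 2183/21]
after L5 α=0: [433/3, 12622/105, 2183/21]
after L6 α=0: [433/3, 12622/105, 2183/21]
after L7 α=4/7: [997/7, 32082/245, 5347/49]
= [142, 131, 109]

at x=0,y=3 over L1,L3,L4,L5,L6,L7:
+L1 (α=1/2) → [25, 16, 66]
+L3 (α=1/2) → [134, 171/2, 55]
+L4 (α=1/4) → [151, 749/8, 389/4]
+L5 (α=2/7) → [1123/7, 6561/56, 551/4]
+L6 (α=5/7) → [4031/49, 16221/196, 1391/14]
+L7 (α=5/8) → [31203/392, 110403/1568, 6063/112]
= [80, 70, 54]


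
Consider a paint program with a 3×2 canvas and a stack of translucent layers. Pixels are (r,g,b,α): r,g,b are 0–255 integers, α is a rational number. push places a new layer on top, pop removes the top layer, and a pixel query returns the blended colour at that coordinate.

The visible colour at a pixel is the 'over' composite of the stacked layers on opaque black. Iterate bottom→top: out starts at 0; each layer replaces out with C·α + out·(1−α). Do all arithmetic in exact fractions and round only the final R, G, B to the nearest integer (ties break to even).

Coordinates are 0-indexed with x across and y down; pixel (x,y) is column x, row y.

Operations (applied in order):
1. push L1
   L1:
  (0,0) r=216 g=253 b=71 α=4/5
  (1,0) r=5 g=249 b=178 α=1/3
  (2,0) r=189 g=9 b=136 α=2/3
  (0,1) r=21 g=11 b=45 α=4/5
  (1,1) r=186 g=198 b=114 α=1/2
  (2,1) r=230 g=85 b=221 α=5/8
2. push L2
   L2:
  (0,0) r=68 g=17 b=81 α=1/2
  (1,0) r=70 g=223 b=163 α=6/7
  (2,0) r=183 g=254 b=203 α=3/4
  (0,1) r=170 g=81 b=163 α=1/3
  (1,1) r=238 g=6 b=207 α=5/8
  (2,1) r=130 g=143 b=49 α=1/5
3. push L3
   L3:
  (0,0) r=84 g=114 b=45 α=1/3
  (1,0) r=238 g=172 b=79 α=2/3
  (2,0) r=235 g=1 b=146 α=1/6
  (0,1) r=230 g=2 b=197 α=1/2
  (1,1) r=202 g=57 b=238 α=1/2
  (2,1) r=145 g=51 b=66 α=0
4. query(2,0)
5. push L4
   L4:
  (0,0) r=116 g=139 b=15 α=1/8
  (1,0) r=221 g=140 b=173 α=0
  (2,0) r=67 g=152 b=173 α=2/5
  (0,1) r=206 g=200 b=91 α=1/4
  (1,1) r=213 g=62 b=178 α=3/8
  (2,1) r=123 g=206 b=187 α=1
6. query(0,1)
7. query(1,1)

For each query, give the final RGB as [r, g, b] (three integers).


(2,0) stack=L1,L2,L3; from [0,0,0]:
after L1 α=2/3: [126, 6, 272/3]
after L2 α=3/4: [675/4, 192, 2099/12]
after L3 α=1/6: [4315/24, 961/6, 12247/72]
→ [180, 160, 170]

query (0,1) [L1,L2,L3,L4] — begin 0,0,0
after L1 α=4/5: [84/5, 44/5, 36]
after L2 α=1/3: [1018/15, 493/15, 235/3]
after L3 α=1/2: [2234/15, 523/30, 413/3]
after L4 α=1/4: [816/5, 2523/40, 126]
→ [163, 63, 126]

at x=1,y=1 over L1,L2,L3,L4:
L1 α=1/2: [93, 99, 57]
L2 α=5/8: [1469/8, 327/8, 603/4]
L3 α=1/2: [3085/16, 783/16, 1555/8]
L4 α=3/8: [25649/128, 6891/128, 12047/64]
rounded: [200, 54, 188]


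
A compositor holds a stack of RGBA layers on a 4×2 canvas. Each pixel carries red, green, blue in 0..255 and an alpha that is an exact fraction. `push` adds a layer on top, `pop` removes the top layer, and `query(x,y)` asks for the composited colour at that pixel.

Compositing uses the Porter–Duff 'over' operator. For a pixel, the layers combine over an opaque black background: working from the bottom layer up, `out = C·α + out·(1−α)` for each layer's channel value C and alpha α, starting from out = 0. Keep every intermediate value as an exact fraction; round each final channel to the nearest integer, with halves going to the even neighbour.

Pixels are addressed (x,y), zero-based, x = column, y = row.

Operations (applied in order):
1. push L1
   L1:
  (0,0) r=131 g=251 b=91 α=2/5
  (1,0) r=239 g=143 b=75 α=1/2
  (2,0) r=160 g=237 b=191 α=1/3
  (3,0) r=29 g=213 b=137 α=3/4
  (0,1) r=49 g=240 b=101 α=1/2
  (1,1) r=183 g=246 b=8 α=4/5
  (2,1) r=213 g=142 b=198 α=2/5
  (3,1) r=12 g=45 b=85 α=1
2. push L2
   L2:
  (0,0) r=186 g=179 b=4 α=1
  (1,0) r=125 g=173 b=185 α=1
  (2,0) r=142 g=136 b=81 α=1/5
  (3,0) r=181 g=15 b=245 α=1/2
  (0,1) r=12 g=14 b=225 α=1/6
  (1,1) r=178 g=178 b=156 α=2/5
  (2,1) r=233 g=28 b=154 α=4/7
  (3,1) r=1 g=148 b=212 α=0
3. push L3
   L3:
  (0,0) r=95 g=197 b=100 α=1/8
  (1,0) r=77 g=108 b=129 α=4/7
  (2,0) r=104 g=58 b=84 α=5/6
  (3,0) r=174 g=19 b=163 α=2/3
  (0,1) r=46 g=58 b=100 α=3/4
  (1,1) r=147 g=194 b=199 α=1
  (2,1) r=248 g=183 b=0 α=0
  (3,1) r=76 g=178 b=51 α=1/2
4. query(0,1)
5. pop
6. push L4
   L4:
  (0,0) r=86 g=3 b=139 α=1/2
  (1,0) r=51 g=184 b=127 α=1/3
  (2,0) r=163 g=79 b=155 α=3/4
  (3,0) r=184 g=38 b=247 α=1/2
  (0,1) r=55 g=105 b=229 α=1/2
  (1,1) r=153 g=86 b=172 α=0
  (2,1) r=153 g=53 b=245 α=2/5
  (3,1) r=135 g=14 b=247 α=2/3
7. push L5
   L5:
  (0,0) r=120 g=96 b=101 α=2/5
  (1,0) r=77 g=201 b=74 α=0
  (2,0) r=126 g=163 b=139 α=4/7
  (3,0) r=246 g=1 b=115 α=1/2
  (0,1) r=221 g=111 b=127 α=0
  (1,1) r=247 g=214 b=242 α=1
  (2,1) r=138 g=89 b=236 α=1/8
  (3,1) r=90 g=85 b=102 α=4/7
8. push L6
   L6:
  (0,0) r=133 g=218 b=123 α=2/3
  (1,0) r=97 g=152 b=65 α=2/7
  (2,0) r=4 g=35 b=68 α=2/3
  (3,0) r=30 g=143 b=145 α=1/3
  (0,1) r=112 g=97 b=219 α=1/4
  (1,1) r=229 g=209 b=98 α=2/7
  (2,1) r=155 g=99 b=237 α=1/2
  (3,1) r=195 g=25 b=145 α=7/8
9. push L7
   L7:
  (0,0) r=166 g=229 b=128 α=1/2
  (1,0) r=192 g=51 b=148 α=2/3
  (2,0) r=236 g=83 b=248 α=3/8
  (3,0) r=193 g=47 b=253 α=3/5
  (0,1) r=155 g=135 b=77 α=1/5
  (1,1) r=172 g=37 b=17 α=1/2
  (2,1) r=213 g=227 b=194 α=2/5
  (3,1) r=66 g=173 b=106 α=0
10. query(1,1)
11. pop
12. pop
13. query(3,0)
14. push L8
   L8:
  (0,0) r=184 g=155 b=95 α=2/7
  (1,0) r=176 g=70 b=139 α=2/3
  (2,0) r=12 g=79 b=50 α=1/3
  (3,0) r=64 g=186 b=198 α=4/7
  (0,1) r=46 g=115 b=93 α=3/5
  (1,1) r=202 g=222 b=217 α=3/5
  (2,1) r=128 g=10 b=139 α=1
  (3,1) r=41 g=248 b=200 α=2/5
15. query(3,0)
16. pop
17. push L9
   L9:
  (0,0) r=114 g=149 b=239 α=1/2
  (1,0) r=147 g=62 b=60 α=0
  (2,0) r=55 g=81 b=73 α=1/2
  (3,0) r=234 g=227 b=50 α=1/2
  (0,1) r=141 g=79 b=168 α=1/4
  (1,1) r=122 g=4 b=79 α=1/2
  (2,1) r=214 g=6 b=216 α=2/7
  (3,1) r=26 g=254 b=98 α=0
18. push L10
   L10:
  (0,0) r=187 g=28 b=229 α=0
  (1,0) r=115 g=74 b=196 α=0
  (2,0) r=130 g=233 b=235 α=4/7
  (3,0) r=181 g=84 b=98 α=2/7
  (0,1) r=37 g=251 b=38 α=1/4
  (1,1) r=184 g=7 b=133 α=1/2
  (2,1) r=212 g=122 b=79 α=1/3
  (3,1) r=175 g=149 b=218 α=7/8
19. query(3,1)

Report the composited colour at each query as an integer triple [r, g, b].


(0,1) stack=L1,L2,L3; from [0,0,0]:
L1 α=1/2: [49/2, 120, 101/2]
L2 α=1/6: [269/12, 307/3, 955/12]
L3 α=3/4: [1925/48, 829/12, 4555/48]
= [40, 69, 95]

at x=1,y=1 over L1,L2,L4,L5,L6,L7:
+L1 (α=4/5) → [732/5, 984/5, 32/5]
+L2 (α=2/5) → [3976/25, 4732/25, 1656/25]
+L4 (α=0) → [3976/25, 4732/25, 1656/25]
+L5 (α=1) → [247, 214, 242]
+L6 (α=2/7) → [1693/7, 1488/7, 1406/7]
+L7 (α=1/2) → [2897/14, 1747/14, 1525/14]
→ [207, 125, 109]

query (3,0) [L1,L2,L4,L5] — begin 0,0,0
L1 α=3/4: [87/4, 639/4, 411/4]
L2 α=1/2: [811/8, 699/8, 1391/8]
L4 α=1/2: [2283/16, 1003/16, 3367/16]
L5 α=1/2: [6219/32, 1019/32, 5207/32]
rounded: [194, 32, 163]

query (3,0) [L1,L2,L4,L5,L8] — begin 0,0,0
L1 α=3/4: [87/4, 639/4, 411/4]
L2 α=1/2: [811/8, 699/8, 1391/8]
L4 α=1/2: [2283/16, 1003/16, 3367/16]
L5 α=1/2: [6219/32, 1019/32, 5207/32]
L8 α=4/7: [26849/224, 26865/224, 40965/224]
rounded: [120, 120, 183]

query (3,1) [L1,L2,L4,L5,L9,L10] — begin 0,0,0
L1 α=1: [12, 45, 85]
L2 α=0: [12, 45, 85]
L4 α=2/3: [94, 73/3, 193]
L5 α=4/7: [642/7, 59, 141]
L9 α=0: [642/7, 59, 141]
L10 α=7/8: [9217/56, 551/4, 1667/8]
→ [165, 138, 208]


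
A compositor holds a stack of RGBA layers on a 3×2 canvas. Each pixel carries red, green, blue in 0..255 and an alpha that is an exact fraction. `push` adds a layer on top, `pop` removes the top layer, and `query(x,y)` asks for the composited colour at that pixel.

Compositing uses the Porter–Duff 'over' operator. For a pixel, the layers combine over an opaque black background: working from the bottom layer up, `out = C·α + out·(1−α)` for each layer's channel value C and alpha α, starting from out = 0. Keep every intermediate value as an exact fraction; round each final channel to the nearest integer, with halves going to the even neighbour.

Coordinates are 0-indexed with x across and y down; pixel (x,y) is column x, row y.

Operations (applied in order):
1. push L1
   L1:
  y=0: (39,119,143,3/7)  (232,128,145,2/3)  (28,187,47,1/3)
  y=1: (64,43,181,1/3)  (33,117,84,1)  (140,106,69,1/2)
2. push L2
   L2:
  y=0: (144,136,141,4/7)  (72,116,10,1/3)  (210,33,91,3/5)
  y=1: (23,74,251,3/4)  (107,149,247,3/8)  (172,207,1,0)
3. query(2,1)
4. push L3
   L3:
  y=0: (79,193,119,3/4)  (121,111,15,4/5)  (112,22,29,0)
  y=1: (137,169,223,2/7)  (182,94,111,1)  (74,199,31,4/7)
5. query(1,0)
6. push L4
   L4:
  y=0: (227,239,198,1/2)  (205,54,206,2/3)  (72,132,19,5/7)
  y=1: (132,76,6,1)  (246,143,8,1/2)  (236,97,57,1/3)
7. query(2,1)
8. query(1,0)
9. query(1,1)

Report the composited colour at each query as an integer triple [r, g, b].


(2,1) stack=L1,L2; from [0,0,0]:
+L1 (α=1/2) → [70, 53, 69/2]
+L2 (α=0) → [70, 53, 69/2]
rounded: [70, 53, 34]

query (1,0) [L1,L2,L3] — begin 0,0,0
L1 α=2/3: [464/3, 256/3, 290/3]
L2 α=1/3: [1144/9, 860/9, 610/9]
L3 α=4/5: [1100/9, 4856/45, 230/9]
→ [122, 108, 26]

query (2,1) [L1,L2,L3,L4] — begin 0,0,0
+L1 (α=1/2) → [70, 53, 69/2]
+L2 (α=0) → [70, 53, 69/2]
+L3 (α=4/7) → [506/7, 955/7, 65/2]
+L4 (α=1/3) → [888/7, 863/7, 122/3]
rounded: [127, 123, 41]

query (1,0) [L1,L2,L3,L4] — begin 0,0,0
after L1 α=2/3: [464/3, 256/3, 290/3]
after L2 α=1/3: [1144/9, 860/9, 610/9]
after L3 α=4/5: [1100/9, 4856/45, 230/9]
after L4 α=2/3: [4790/27, 9716/135, 3938/27]
= [177, 72, 146]

(1,1) stack=L1,L2,L3,L4; from [0,0,0]:
after L1 α=1: [33, 117, 84]
after L2 α=3/8: [243/4, 129, 1161/8]
after L3 α=1: [182, 94, 111]
after L4 α=1/2: [214, 237/2, 119/2]
rounded: [214, 118, 60]


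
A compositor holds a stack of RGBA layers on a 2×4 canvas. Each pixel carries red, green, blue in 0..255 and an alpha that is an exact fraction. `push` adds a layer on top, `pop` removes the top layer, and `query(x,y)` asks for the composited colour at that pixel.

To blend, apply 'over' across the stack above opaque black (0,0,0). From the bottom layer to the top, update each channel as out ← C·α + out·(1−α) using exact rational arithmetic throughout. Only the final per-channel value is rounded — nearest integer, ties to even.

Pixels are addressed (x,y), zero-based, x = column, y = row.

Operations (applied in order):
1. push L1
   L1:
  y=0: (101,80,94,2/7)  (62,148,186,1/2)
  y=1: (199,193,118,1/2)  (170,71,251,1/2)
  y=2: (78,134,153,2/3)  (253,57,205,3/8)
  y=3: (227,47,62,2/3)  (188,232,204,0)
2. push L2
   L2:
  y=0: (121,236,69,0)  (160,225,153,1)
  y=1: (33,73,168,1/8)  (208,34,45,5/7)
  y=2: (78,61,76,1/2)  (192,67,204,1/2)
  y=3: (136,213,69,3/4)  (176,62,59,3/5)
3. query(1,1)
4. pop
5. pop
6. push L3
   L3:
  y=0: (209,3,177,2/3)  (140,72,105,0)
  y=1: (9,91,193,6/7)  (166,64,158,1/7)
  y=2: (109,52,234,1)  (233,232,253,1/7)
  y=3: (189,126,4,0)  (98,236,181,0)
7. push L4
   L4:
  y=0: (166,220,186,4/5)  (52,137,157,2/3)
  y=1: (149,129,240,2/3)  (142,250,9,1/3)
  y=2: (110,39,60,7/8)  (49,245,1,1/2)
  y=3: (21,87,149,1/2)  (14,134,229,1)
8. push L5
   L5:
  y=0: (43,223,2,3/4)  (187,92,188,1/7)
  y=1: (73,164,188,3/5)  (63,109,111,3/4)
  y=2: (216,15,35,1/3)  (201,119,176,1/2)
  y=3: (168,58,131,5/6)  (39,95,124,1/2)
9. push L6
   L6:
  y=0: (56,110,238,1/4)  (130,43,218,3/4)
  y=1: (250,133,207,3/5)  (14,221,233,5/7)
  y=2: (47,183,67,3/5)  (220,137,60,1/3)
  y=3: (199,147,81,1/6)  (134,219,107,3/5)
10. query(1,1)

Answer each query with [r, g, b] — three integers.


(1,1) stack=L1,L2; from [0,0,0]:
after L1 α=1/2: [85, 71/2, 251/2]
after L2 α=5/7: [1210/7, 241/7, 68]
→ [173, 34, 68]

query (1,1) [L3,L4,L5,L6] — begin 0,0,0
+L3 (α=1/7) → [166/7, 64/7, 158/7]
+L4 (α=1/3) → [442/7, 626/7, 379/21]
+L5 (α=3/4) → [1765/28, 2915/28, 1843/21]
+L6 (α=5/7) → [2745/98, 18385/98, 28151/147]
= [28, 188, 192]


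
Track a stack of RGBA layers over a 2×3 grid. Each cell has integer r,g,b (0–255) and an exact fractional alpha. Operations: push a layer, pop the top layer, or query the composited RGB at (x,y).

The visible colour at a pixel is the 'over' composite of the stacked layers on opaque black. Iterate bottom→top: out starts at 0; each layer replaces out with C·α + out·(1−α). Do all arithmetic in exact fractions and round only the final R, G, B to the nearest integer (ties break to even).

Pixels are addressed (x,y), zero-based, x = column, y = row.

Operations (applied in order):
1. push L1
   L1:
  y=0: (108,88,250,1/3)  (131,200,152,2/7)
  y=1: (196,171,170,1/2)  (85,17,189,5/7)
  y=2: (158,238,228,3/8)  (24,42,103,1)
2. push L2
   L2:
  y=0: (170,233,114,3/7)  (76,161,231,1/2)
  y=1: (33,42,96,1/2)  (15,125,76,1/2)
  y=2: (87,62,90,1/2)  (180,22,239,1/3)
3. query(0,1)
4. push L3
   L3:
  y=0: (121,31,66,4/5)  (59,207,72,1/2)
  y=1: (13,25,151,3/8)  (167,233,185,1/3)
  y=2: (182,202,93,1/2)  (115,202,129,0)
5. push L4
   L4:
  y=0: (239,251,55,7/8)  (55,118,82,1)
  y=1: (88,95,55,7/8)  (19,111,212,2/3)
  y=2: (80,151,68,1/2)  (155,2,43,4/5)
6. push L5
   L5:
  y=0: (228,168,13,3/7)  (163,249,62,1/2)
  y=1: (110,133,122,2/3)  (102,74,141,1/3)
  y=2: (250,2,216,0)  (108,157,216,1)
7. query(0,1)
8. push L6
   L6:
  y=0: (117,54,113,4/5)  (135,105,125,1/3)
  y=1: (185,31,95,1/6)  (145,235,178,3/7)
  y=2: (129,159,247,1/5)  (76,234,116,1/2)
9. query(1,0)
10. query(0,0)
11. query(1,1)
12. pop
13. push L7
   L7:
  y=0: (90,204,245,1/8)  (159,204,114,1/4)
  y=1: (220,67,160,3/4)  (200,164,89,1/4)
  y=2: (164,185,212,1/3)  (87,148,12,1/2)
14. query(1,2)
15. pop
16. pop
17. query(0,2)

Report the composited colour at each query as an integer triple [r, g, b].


at x=0,y=1 over L1,L2:
after L1 α=1/2: [98, 171/2, 85]
after L2 α=1/2: [131/2, 255/4, 181/2]
rounded: [66, 64, 90]

at x=0,y=1 over L1,L2,L3,L4,L5:
L1 α=1/2: [98, 171/2, 85]
L2 α=1/2: [131/2, 255/4, 181/2]
L3 α=3/8: [733/16, 1575/32, 1811/16]
L4 α=7/8: [10589/128, 22855/256, 7971/128]
L5 α=2/3: [38749/384, 30317/256, 39203/384]
rounded: [101, 118, 102]

(1,0) stack=L1,L2,L3,L4,L5,L6; from [0,0,0]:
after L1 α=2/7: [262/7, 400/7, 304/7]
after L2 α=1/2: [397/7, 1527/14, 1921/14]
after L3 α=1/2: [405/7, 4425/28, 2929/28]
after L4 α=1: [55, 118, 82]
after L5 α=1/2: [109, 367/2, 72]
after L6 α=1/3: [353/3, 472/3, 269/3]
= [118, 157, 90]

at x=0,y=0 over L1,L2,L3,L4,L5,L6:
L1 α=1/3: [36, 88/3, 250/3]
L2 α=3/7: [654/7, 2449/21, 2026/21]
L3 α=4/5: [4042/35, 5053/105, 1514/21]
L4 α=7/8: [62597/280, 94769/420, 9599/168]
L5 α=3/7: [110477/490, 147689/735, 11237/294]
L6 α=4/5: [339797/2450, 306449/3675, 28825/294]
rounded: [139, 83, 98]

at x=1,y=1 over L1,L2,L3,L4,L5,L6:
L1 α=5/7: [425/7, 85/7, 135]
L2 α=1/2: [265/7, 480/7, 211/2]
L3 α=1/3: [1699/21, 2591/21, 132]
L4 α=2/3: [2497/63, 7253/63, 556/3]
L5 α=1/3: [11420/189, 19168/189, 1535/9]
L6 α=3/7: [127895/1323, 209917/1323, 10946/63]
= [97, 159, 174]

query (1,2) [L1,L2,L3,L4,L5,L7] — begin 0,0,0
+L1 (α=1) → [24, 42, 103]
+L2 (α=1/3) → [76, 106/3, 445/3]
+L3 (α=0) → [76, 106/3, 445/3]
+L4 (α=4/5) → [696/5, 26/3, 961/15]
+L5 (α=1) → [108, 157, 216]
+L7 (α=1/2) → [195/2, 305/2, 114]
= [98, 152, 114]

at x=0,y=2 over L1,L2,L3,L4:
L1 α=3/8: [237/4, 357/4, 171/2]
L2 α=1/2: [585/8, 605/8, 351/4]
L3 α=1/2: [2041/16, 2221/16, 723/8]
L4 α=1/2: [3321/32, 4637/32, 1267/16]
rounded: [104, 145, 79]


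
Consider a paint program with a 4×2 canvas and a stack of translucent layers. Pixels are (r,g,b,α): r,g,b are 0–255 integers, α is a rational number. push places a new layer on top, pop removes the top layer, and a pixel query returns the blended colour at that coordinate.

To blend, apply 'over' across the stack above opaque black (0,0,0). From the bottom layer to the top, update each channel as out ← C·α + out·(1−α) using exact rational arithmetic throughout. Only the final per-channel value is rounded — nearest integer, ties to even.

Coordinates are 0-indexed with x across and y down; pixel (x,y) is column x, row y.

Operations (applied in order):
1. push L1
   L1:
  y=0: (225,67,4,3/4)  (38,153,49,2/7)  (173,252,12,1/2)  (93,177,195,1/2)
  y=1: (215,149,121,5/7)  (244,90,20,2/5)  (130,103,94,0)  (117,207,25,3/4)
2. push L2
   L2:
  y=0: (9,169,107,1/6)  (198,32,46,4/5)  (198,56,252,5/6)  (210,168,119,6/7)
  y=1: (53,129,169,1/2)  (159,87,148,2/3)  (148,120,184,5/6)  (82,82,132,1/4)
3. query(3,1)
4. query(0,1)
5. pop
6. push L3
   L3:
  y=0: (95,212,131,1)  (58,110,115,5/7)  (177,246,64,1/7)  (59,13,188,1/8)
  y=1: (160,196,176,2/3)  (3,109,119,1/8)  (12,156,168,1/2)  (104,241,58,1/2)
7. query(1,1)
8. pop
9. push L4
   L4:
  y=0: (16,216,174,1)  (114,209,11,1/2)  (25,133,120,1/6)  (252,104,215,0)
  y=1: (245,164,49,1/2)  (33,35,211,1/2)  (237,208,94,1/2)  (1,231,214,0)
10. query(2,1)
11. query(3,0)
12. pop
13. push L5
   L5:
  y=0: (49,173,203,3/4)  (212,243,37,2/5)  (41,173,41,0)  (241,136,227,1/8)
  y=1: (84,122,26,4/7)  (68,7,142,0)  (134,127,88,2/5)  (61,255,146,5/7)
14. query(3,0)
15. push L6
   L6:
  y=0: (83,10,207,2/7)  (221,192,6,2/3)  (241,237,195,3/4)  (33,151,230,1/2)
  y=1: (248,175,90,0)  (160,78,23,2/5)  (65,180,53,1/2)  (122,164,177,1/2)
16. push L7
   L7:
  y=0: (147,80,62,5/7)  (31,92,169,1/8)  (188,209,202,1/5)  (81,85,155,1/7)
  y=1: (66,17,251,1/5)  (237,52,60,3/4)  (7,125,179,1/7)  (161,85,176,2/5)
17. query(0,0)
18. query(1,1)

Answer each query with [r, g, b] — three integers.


query (3,1) [L1,L2] — begin 0,0,0
+L1 (α=3/4) → [351/4, 621/4, 75/4]
+L2 (α=1/4) → [1381/16, 2191/16, 753/16]
→ [86, 137, 47]

at x=0,y=1 over L1,L2:
+L1 (α=5/7) → [1075/7, 745/7, 605/7]
+L2 (α=1/2) → [723/7, 824/7, 894/7]
rounded: [103, 118, 128]

(1,1) stack=L1,L3; from [0,0,0]:
L1 α=2/5: [488/5, 36, 8]
L3 α=1/8: [3431/40, 361/8, 175/8]
rounded: [86, 45, 22]

query (2,1) [L1,L4] — begin 0,0,0
L1 α=0: [0, 0, 0]
L4 α=1/2: [237/2, 104, 47]
→ [118, 104, 47]

(3,0) stack=L1,L4; from [0,0,0]:
L1 α=1/2: [93/2, 177/2, 195/2]
L4 α=0: [93/2, 177/2, 195/2]
→ [46, 88, 98]

at x=3,y=0 over L1,L5:
+L1 (α=1/2) → [93/2, 177/2, 195/2]
+L5 (α=1/8) → [1133/16, 1511/16, 1819/16]
rounded: [71, 94, 114]

(0,0) stack=L1,L5,L6,L7; from [0,0,0]:
+L1 (α=3/4) → [675/4, 201/4, 3]
+L5 (α=3/4) → [1263/16, 2277/16, 153]
+L6 (α=2/7) → [8971/112, 11705/112, 1179/7]
+L7 (α=5/7) → [50131/392, 34105/392, 4528/49]
rounded: [128, 87, 92]

(1,1) stack=L1,L5,L6,L7; from [0,0,0]:
L1 α=2/5: [488/5, 36, 8]
L5 α=0: [488/5, 36, 8]
L6 α=2/5: [3064/25, 264/5, 14]
L7 α=3/4: [20839/100, 261/5, 97/2]
→ [208, 52, 48]


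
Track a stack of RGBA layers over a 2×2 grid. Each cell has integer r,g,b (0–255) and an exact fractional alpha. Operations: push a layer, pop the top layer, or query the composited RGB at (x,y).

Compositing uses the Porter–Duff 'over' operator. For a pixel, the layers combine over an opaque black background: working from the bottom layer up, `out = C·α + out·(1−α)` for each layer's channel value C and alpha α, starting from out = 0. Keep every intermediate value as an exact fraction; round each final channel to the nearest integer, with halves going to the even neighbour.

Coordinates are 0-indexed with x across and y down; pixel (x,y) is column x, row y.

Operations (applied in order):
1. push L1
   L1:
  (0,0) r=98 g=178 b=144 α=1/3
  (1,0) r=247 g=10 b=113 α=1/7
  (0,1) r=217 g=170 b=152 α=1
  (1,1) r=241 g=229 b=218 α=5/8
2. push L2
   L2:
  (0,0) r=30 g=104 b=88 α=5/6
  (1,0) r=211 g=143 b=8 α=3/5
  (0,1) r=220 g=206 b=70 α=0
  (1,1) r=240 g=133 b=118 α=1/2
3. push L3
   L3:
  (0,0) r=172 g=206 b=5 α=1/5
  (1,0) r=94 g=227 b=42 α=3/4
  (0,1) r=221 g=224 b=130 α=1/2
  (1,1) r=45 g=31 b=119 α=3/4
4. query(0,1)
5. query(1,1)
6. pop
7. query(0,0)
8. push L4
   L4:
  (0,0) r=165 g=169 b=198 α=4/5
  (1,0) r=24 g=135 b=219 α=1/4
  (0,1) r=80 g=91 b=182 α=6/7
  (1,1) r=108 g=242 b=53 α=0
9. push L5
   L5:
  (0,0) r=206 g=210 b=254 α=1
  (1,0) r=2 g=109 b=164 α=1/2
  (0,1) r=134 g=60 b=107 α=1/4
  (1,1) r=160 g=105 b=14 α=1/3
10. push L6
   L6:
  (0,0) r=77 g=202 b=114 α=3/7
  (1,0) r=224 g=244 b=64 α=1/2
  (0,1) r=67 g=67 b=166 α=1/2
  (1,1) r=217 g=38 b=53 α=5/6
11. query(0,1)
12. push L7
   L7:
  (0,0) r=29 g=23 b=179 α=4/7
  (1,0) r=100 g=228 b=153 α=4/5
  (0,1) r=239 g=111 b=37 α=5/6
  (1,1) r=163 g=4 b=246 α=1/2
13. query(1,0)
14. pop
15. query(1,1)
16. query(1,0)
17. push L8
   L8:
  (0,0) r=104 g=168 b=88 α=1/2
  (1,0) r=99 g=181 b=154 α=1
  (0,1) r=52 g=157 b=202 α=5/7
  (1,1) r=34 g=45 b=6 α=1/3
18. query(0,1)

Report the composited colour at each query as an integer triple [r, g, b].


query (0,1) [L1,L2,L3] — begin 0,0,0
L1 α=1: [217, 170, 152]
L2 α=0: [217, 170, 152]
L3 α=1/2: [219, 197, 141]
= [219, 197, 141]

at x=1,y=1 over L1,L2,L3:
L1 α=5/8: [1205/8, 1145/8, 545/4]
L2 α=1/2: [3125/16, 2209/16, 1017/8]
L3 α=3/4: [5285/64, 3697/64, 3873/32]
rounded: [83, 58, 121]

at x=0,y=0 over L1,L2:
L1 α=1/3: [98/3, 178/3, 48]
L2 α=5/6: [274/9, 869/9, 244/3]
= [30, 97, 81]

query (0,1) [L1,L2,L4,L5,L6] — begin 0,0,0
L1 α=1: [217, 170, 152]
L2 α=0: [217, 170, 152]
L4 α=6/7: [697/7, 716/7, 1244/7]
L5 α=1/4: [3029/28, 642/7, 4481/28]
L6 α=1/2: [4905/56, 1111/14, 9129/56]
rounded: [88, 79, 163]

query (1,0) [L1,L2,L4,L5,L6,L7] — begin 0,0,0
after L1 α=1/7: [247/7, 10/7, 113/7]
after L2 α=3/5: [985/7, 3023/35, 394/35]
after L4 α=1/4: [3123/28, 6897/70, 8847/140]
after L5 α=1/2: [3179/56, 14527/140, 31807/280]
after L6 α=1/2: [15723/112, 48687/280, 49727/560]
after L7 α=4/5: [60523/560, 304047/1400, 392447/2800]
→ [108, 217, 140]

(1,1) stack=L1,L2,L4,L5,L6; from [0,0,0]:
+L1 (α=5/8) → [1205/8, 1145/8, 545/4]
+L2 (α=1/2) → [3125/16, 2209/16, 1017/8]
+L4 (α=0) → [3125/16, 2209/16, 1017/8]
+L5 (α=1/3) → [4405/24, 3049/24, 1073/12]
+L6 (α=5/6) → [30445/144, 7609/144, 4253/72]
= [211, 53, 59]

(1,0) stack=L1,L2,L4,L5,L6; from [0,0,0]:
after L1 α=1/7: [247/7, 10/7, 113/7]
after L2 α=3/5: [985/7, 3023/35, 394/35]
after L4 α=1/4: [3123/28, 6897/70, 8847/140]
after L5 α=1/2: [3179/56, 14527/140, 31807/280]
after L6 α=1/2: [15723/112, 48687/280, 49727/560]
= [140, 174, 89]

query (0,1) [L1,L2,L4,L5,L6,L8] — begin 0,0,0
after L1 α=1: [217, 170, 152]
after L2 α=0: [217, 170, 152]
after L4 α=6/7: [697/7, 716/7, 1244/7]
after L5 α=1/4: [3029/28, 642/7, 4481/28]
after L6 α=1/2: [4905/56, 1111/14, 9129/56]
after L8 α=5/7: [12185/196, 6606/49, 37409/196]
→ [62, 135, 191]
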